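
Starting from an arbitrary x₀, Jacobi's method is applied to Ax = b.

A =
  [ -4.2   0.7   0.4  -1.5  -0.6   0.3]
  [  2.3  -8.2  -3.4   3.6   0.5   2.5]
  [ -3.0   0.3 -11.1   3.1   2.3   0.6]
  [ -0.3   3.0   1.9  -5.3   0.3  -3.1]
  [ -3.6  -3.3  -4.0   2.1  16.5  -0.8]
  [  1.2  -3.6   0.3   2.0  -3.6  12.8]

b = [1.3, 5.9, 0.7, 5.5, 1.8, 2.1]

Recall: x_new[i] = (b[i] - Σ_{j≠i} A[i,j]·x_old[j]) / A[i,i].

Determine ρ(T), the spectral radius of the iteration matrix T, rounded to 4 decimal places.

Split A = D + L + U, D = diag(-4.2, -8.2, -11.1, -5.3, 16.5, 12.8).
Jacobi T = -D⁻¹(L+U): T[4,0] = -(-3.6)/(16.5) = +0.2182; T[4,4] = 0.
  T[0,:] = [+0.0000 +0.1667 +0.0952 -0.3571 -0.1429 +0.0714]
  T[1,:] = [+0.2805 +0.0000 -0.4146 +0.4390 +0.0610 +0.3049]
  T[2,:] = [-0.2703 +0.0270 +0.0000 +0.2793 +0.2072 +0.0541]
  T[3,:] = [-0.0566 +0.5660 +0.3585 +0.0000 +0.0566 -0.5849]
  T[4,:] = [+0.2182 +0.2000 +0.2424 -0.1273 +0.0000 +0.0485]
  T[5,:] = [-0.0938 +0.2812 -0.0234 -0.1562 +0.2812 +0.0000]
|roots of det(T-λI)|: 0.8890, 0.4290, 0.4044, 0.4044, 0.2896, 0.2896.
ρ(T) = max|λ| = 0.8890; 0.8890 < 1 ⇒ converges.

0.8890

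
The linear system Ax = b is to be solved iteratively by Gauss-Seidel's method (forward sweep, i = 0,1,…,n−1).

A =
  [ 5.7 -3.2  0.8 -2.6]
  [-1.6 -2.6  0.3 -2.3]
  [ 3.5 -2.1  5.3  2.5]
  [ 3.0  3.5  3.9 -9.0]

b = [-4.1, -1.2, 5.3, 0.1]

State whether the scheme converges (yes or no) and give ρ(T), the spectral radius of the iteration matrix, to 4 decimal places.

A = D + L + U where D = diag(5.7, -2.6, 5.3, -9).
Gauss-Seidel: T = -(D+L)⁻¹U, row 0 first, T[0,3] = -(-2.6)/(5.7) = +0.4561; later rows by forward substitution.
  T[0,:] = [+0.0000, +0.5614, -0.1404, +0.4561]
  T[1,:] = [+0.0000, -0.3455, +0.2018, -1.1653]
  T[2,:] = [+0.0000, -0.5076, +0.1726, -1.2347]
  T[3,:] = [+0.0000, -0.1672, +0.1065, -0.8361]
|eigenvalues of T|: 0.8815, 0.1075, 0.1075, 0.0000.
ρ(T) = max|λ| = 0.8815; 0.8815 < 1, so it converges for any x₀.

yes, ρ = 0.8815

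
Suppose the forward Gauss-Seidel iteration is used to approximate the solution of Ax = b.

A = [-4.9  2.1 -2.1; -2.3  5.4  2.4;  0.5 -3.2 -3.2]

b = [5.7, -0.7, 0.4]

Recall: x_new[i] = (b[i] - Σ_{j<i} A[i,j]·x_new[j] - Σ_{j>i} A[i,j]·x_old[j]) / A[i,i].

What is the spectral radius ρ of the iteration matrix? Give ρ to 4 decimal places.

0.7000

Let D = diag(-4.9, 5.4, -3.2); L, U the strict triangles.
Gauss-Seidel: T = -(D+L)⁻¹U, row 0 first, T[0,1] = -(2.1)/(-4.9) = +0.4286; later rows by forward substitution.
  T[0,:] = [+0.0000 +0.4286 -0.4286]
  T[1,:] = [+0.0000 +0.1825 -0.6270]
  T[2,:] = [+0.0000 -0.1156 +0.5600]
|roots of det(T-λI)|: 0.7000, 0.0425, 0.0000.
ρ = 0.7000; 0.7000 < 1 ⇒ converges.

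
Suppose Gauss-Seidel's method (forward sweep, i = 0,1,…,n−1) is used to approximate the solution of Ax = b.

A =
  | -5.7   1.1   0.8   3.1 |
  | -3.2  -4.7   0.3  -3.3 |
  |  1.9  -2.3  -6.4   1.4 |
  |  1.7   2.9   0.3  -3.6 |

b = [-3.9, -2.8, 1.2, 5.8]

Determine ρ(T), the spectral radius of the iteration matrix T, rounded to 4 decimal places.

0.6217

Diagonal D = diag(-5.7, -4.7, -6.4, -3.6); L, U strict lower/upper.
T_GS = -(D+L)⁻¹U: row 0 first, T[0,3] = -(3.1)/(-5.7) = +0.5439; later rows by forward substitution.
  T[0,:] = [+0.0000  +0.1930  +0.1404  +0.5439]
  T[1,:] = [+0.0000  -0.1314  -0.0317  -1.0724]
  T[2,:] = [+0.0000  +0.1045  +0.0531  +0.7656]
  T[3,:] = [+0.0000  -0.0060  +0.0451  -0.5433]
|eigenvalues of T|: 0.6217, 0.0453, 0.0452, 0.0000.
spectral radius ρ = 0.6217; 0.6217 < 1 ⇒ converges.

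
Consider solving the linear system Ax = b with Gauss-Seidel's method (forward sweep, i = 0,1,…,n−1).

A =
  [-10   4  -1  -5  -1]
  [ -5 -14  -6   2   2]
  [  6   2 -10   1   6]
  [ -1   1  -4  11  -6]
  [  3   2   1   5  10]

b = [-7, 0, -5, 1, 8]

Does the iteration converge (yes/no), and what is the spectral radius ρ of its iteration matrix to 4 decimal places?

yes, ρ = 0.7029

Diagonal D = diag(-10, -14, -10, 11, 10); L, U strict lower/upper.
GS T = -(D+L)⁻¹U: row 0 first, T[0,4] = -(-1)/(-10) = -0.1000; later rows by forward substitution.
  T[0,:] = [+0.0000 +0.4000 -0.1000 -0.5000 -0.1000]
  T[1,:] = [+0.0000 -0.1429 -0.3929 +0.3214 +0.1786]
  T[2,:] = [+0.0000 +0.2114 -0.1386 -0.1357 +0.5757]
  T[3,:] = [+0.0000 +0.1262 -0.0238 -0.1240 +0.7295]
  T[4,:] = [+0.0000 -0.1757 +0.1343 +0.1613 -0.4280]
eigenvalue magnitudes: 0.7029, 0.1934, 0.1934, 0.1067, 0.0000.
ρ(T) = max|λ| = 0.7029; 0.7029 < 1 ⇒ converges.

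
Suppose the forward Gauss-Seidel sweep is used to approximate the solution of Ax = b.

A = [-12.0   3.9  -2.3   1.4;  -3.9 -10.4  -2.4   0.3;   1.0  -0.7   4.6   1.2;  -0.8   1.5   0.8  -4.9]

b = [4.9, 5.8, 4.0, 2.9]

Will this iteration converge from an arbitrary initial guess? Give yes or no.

Diagonal D = diag(-12, -10.4, 4.6, -4.9); L, U strict lower/upper.
Gauss-Seidel: T = -(D+L)⁻¹U, row 0 first, T[0,2] = -(-2.3)/(-12) = -0.1917; later rows by forward substitution.
  T[0,:] = [+0.0000, +0.3250, -0.1917, +0.1167]
  T[1,:] = [+0.0000, -0.1219, -0.1589, -0.0149]
  T[2,:] = [+0.0000, -0.0892, +0.0175, -0.2885]
  T[3,:] = [+0.0000, -0.1049, -0.0145, -0.0707]
|eigenvalues of T|: 0.2721, 0.1083, 0.1083, 0.0000.
ρ = 0.2721; 0.2721 < 1 ⇒ converges.

yes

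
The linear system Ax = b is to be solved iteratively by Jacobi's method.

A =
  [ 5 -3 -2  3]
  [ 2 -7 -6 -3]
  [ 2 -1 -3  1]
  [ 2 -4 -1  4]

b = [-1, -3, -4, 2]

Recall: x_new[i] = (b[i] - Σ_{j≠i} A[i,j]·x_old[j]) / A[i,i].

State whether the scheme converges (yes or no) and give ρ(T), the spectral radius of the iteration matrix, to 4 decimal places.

Let D = diag(5, -7, -3, 4); L, U the strict triangles.
Jacobi T = -D⁻¹(L+U): T[1,2] = -(-6)/(-7) = -0.8571; T[1,1] = 0.
  T[0,:] = [+0.0000 +0.6000 +0.4000 -0.6000]
  T[1,:] = [+0.2857 +0.0000 -0.8571 -0.4286]
  T[2,:] = [+0.6667 -0.3333 +0.0000 +0.3333]
  T[3,:] = [-0.5000 +1.0000 +0.2500 +0.0000]
|eigenvalues of T|: 1.2672, 0.7251, 0.7251, 0.6361.
spectral radius ρ = 1.2672; 1.2672 > 1, so it fails to converge.

no, ρ = 1.2672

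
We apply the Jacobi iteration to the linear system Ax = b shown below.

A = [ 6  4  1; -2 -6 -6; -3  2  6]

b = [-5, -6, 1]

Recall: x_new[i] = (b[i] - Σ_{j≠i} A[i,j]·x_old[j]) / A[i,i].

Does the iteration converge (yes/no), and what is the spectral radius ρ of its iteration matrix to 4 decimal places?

yes, ρ = 0.9055

Write A = D+L+U with D = diag(6, -6, 6).
Jacobi: T = -D⁻¹(L+U), T[1,2] = -(-6)/(-6) = -1.0000; T[1,1] = 0.
  T[0,:] = [+0.0000 -0.6667 -0.1667]
  T[1,:] = [-0.3333 +0.0000 -1.0000]
  T[2,:] = [+0.5000 -0.3333 +0.0000]
|eigenvalues of T|: 0.9055, 0.5896, 0.5896.
ρ(T) = max|λ| = 0.9055; 0.9055 < 1, so it converges for any x₀.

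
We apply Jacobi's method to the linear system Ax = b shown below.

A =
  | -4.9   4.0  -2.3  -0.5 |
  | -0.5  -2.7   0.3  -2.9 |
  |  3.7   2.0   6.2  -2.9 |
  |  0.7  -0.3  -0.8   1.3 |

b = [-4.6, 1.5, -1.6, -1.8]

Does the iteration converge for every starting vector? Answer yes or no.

A = D + L + U where D = diag(-4.9, -2.7, 6.2, 1.3).
Jacobi T = -D⁻¹(L+U): T[3,0] = -(0.7)/(1.3) = -0.5385; T[3,3] = 0.
  T[0,:] = [+0.0000 +0.8163 -0.4694 -0.1020]
  T[1,:] = [-0.1852 +0.0000 +0.1111 -1.0741]
  T[2,:] = [-0.5968 -0.3226 +0.0000 +0.4677]
  T[3,:] = [-0.5385 +0.2308 +0.6154 +0.0000]
|roots of det(T-λI)|: 1.1288, 0.8764, 0.8764, 0.5869.
ρ = 1.1288; 1.1288 > 1, so it fails to converge.

no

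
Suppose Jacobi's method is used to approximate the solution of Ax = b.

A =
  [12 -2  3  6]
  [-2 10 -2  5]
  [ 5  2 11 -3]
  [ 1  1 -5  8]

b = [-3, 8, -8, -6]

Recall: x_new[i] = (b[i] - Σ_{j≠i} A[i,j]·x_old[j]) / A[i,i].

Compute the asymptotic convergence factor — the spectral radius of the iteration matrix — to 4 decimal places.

0.8356

Diagonal D = diag(12, 10, 11, 8); L, U strict lower/upper.
T_J = -D⁻¹(L+U): T[0,1] = -(-2)/(12) = +0.1667; T[0,0] = 0.
  T[0,:] = [+0.0000 +0.1667 -0.2500 -0.5000]
  T[1,:] = [+0.2000 +0.0000 +0.2000 -0.5000]
  T[2,:] = [-0.4545 -0.1818 +0.0000 +0.2727]
  T[3,:] = [-0.1250 -0.1250 +0.6250 +0.0000]
|roots of det(T-λI)|: 0.8356, 0.4446, 0.4446, 0.1347.
spectral radius ρ = 0.8356; 0.8356 < 1: convergent.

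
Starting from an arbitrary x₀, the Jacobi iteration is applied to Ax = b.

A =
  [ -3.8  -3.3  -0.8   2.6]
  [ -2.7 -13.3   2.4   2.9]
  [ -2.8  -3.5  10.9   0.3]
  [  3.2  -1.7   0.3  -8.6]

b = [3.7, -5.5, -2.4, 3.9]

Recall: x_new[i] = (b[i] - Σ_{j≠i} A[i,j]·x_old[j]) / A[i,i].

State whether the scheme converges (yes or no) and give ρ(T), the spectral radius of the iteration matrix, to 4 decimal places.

yes, ρ = 0.6383

Diagonal D = diag(-3.8, -13.3, 10.9, -8.6); L, U strict lower/upper.
T_J = -D⁻¹(L+U): T[1,0] = -(-2.7)/(-13.3) = -0.2030; T[1,1] = 0.
  T[0,:] = [+0.0000 -0.8684 -0.2105 +0.6842]
  T[1,:] = [-0.2030 +0.0000 +0.1805 +0.2180]
  T[2,:] = [+0.2569 +0.3211 +0.0000 -0.0275]
  T[3,:] = [+0.3721 -0.1977 +0.0349 +0.0000]
moduli |λ_i(T)| = 0.6383, 0.4584, 0.4584, 0.2242.
spectral radius ρ = 0.6383; 0.6383 < 1: convergent.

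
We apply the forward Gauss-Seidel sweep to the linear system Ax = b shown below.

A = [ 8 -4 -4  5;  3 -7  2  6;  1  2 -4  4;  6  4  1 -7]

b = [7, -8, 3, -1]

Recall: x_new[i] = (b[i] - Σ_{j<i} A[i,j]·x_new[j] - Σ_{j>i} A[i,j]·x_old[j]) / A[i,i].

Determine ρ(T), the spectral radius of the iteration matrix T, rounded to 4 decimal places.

1.4744

A = D + L + U where D = diag(8, -7, -4, -7).
Gauss-Seidel: T = -(D+L)⁻¹U, row 0 first, T[0,3] = -(5)/(8) = -0.6250; later rows by forward substitution.
  T[0,:] = [+0.0000 +0.5000 +0.5000 -0.6250]
  T[1,:] = [+0.0000 +0.2143 +0.5000 +0.5893]
  T[2,:] = [+0.0000 +0.2321 +0.3750 +1.1384]
  T[3,:] = [+0.0000 +0.5842 +0.7679 -0.0364]
|eigenvalues of T|: 1.4744, 0.8202, 0.1013, 0.0000.
ρ = 1.4744; 1.4744 > 1: divergent.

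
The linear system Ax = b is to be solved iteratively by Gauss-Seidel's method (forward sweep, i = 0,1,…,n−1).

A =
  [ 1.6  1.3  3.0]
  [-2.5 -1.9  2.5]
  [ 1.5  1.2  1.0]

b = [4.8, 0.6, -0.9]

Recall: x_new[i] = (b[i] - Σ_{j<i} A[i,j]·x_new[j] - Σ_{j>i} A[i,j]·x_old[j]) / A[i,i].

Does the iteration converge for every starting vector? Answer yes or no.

Split A = D + L + U, D = diag(1.6, -1.9, 1).
T_GS = -(D+L)⁻¹U: row 0 first, T[0,2] = -(3)/(1.6) = -1.8750; later rows by forward substitution.
  T[0,:] = [+0.0000 -0.8125 -1.8750]
  T[1,:] = [+0.0000 +1.0691 +3.7829]
  T[2,:] = [+0.0000 -0.0641 -1.7270]
|eigenvalues of T|: 1.6373, 0.9794, 0.0000.
ρ = 1.6373; 1.6373 > 1 ⇒ diverges.

no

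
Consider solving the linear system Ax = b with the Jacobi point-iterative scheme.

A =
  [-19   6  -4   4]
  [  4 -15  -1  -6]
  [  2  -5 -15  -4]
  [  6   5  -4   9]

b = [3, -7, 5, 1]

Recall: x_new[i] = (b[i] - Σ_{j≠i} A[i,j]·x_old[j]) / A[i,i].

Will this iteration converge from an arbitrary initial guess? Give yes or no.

Let D = diag(-19, -15, -15, 9); L, U the strict triangles.
Jacobi: T = -D⁻¹(L+U), T[3,0] = -(6)/(9) = -0.6667; T[3,3] = 0.
  T[0,:] = [+0.0000 +0.3158 -0.2105 +0.2105]
  T[1,:] = [+0.2667 +0.0000 -0.0667 -0.4000]
  T[2,:] = [+0.1333 -0.3333 +0.0000 -0.2667]
  T[3,:] = [-0.6667 -0.5556 +0.4444 +0.0000]
|roots of det(T-λI)|: 0.5151, 0.4182, 0.4182, 0.1246.
ρ = 0.5151; 0.5151 < 1 ⇒ converges.

yes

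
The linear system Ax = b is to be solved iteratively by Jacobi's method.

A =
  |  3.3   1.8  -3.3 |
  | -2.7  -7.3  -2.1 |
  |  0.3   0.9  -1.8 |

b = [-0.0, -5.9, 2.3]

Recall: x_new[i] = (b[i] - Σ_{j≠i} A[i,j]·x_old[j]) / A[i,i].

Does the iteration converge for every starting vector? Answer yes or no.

Let D = diag(3.3, -7.3, -1.8); L, U the strict triangles.
Jacobi: T = -D⁻¹(L+U), T[1,0] = -(-2.7)/(-7.3) = -0.3699; T[1,1] = 0.
  T[0,:] = [+0.0000 -0.5455 +1.0000]
  T[1,:] = [-0.3699 +0.0000 -0.2877]
  T[2,:] = [+0.1667 +0.5000 +0.0000]
|λ(T)| sorted: 0.6775, 0.4841, 0.4841.
ρ(T) = max|λ| = 0.6775; 0.6775 < 1, so it converges for any x₀.

yes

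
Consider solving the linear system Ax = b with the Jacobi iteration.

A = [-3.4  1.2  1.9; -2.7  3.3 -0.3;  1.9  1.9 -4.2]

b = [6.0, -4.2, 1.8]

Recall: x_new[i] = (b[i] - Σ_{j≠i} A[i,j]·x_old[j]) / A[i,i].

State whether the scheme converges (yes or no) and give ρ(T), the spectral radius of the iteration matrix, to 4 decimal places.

Diagonal D = diag(-3.4, 3.3, -4.2); L, U strict lower/upper.
Jacobi: T = -D⁻¹(L+U), T[0,1] = -(1.2)/(-3.4) = +0.3529; T[0,0] = 0.
  T[0,:] = [+0.0000 +0.3529 +0.5588]
  T[1,:] = [+0.8182 +0.0000 +0.0909]
  T[2,:] = [+0.4524 +0.4524 +0.0000]
|roots of det(T-λI)|: 0.9090, 0.4935, 0.4935.
spectral radius ρ = 0.9090; 0.9090 < 1, so it converges for any x₀.

yes, ρ = 0.9090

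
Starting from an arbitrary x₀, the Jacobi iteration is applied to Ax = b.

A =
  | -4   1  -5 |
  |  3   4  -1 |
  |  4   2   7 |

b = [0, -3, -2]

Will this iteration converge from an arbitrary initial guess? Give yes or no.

Diagonal D = diag(-4, 4, 7); L, U strict lower/upper.
Jacobi: T = -D⁻¹(L+U), T[2,0] = -(4)/(7) = -0.5714; T[2,2] = 0.
  T[0,:] = [+0.0000 +0.2500 -1.2500]
  T[1,:] = [-0.7500 +0.0000 +0.2500]
  T[2,:] = [-0.5714 -0.2857 +0.0000]
|roots of det(T-λI)|: 0.8920, 0.5834, 0.5834.
spectral radius ρ = 0.8920; 0.8920 < 1: convergent.

yes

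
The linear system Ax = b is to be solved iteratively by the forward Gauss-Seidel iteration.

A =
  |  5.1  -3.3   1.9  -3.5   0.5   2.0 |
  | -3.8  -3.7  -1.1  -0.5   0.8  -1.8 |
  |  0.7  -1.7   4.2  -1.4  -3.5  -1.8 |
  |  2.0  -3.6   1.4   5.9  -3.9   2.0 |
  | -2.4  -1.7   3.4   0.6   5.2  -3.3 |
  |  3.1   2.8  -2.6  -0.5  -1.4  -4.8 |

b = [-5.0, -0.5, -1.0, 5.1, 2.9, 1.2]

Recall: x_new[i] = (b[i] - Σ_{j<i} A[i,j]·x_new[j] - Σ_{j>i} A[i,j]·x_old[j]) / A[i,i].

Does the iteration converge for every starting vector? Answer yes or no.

Split A = D + L + U, D = diag(5.1, -3.7, 4.2, 5.9, 5.2, -4.8).
T_GS = -(D+L)⁻¹U: row 0 first, T[0,2] = -(1.9)/(5.1) = -0.3725; later rows by forward substitution.
  T[0,:] = [+0.0000, +0.6471, -0.3725, +0.6863, -0.0980, -0.3922]
  T[1,:] = [+0.0000, -0.6645, +0.0853, -0.8400, +0.3169, -0.0837]
  T[2,:] = [+0.0000, -0.3768, +0.0966, -0.1210, +0.9779, +0.4600]
  T[3,:] = [+0.0000, -0.5354, +0.1554, -0.7164, +0.6556, -0.3663]
  T[4,:] = [+0.0000, +0.3896, -0.2252, +0.2039, -0.6567, +0.1677]
  T[5,:] = [+0.0000, +0.1765, -0.1937, +0.0339, -0.2849, -0.5621]
|eigenvalues of T|: 1.4665, 0.4780, 0.3929, 0.3929, 0.1605, 0.0000.
spectral radius ρ = 1.4665; 1.4665 > 1: divergent.

no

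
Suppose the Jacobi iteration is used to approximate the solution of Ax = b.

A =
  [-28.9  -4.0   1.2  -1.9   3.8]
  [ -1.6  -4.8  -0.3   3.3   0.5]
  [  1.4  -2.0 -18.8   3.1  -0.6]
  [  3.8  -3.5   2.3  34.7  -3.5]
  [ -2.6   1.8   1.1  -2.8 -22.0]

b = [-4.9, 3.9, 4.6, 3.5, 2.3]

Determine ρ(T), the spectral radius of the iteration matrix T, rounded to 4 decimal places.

Write A = D+L+U with D = diag(-28.9, -4.8, -18.8, 34.7, -22).
T_J = -D⁻¹(L+U): T[1,4] = -(0.5)/(-4.8) = +0.1042; T[1,1] = 0.
  T[0,:] = [+0.0000  -0.1384  +0.0415  -0.0657  +0.1315]
  T[1,:] = [-0.3333  +0.0000  -0.0625  +0.6875  +0.1042]
  T[2,:] = [+0.0745  -0.1064  +0.0000  +0.1649  -0.0319]
  T[3,:] = [-0.1095  +0.1009  -0.0663  +0.0000  +0.1009]
  T[4,:] = [-0.1182  +0.0818  +0.0500  -0.1273  +0.0000]
|eigenvalues of T|: 0.4205, 0.2437, 0.1828, 0.1828, 0.0015.
spectral radius ρ = 0.4205; 0.4205 < 1, so it converges for any x₀.

0.4205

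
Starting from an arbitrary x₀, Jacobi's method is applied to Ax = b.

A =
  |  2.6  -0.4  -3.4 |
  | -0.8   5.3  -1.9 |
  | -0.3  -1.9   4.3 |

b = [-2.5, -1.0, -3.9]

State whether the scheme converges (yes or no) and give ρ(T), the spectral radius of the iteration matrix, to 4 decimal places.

yes, ρ = 0.6437

Split A = D + L + U, D = diag(2.6, 5.3, 4.3).
T_J = -D⁻¹(L+U): T[0,1] = -(-0.4)/(2.6) = +0.1538; T[0,0] = 0.
  T[0,:] = [+0.0000 +0.1538 +1.3077]
  T[1,:] = [+0.1509 +0.0000 +0.3585]
  T[2,:] = [+0.0698 +0.4419 +0.0000]
moduli |λ_i(T)| = 0.6437, 0.3761, 0.3761.
ρ(T) = max|λ| = 0.6437; 0.6437 < 1, so it converges for any x₀.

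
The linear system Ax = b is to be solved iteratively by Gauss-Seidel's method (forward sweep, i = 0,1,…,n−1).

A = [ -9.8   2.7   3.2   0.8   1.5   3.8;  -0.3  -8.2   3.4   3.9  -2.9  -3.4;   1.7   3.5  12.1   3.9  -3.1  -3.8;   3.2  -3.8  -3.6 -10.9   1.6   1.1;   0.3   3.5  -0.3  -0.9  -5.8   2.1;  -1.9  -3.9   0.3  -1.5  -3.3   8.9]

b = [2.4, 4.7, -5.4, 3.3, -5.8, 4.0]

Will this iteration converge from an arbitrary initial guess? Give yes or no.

Let D = diag(-9.8, -8.2, 12.1, -10.9, -5.8, 8.9); L, U the strict triangles.
Gauss-Seidel: T = -(D+L)⁻¹U, row 0 first, T[0,5] = -(3.8)/(-9.8) = +0.3878; later rows by forward substitution.
  T[0,:] = [+0.0000 +0.2755 +0.3265 +0.0816 +0.1531 +0.3878]
  T[1,:] = [+0.0000 -0.0101 +0.4027 +0.4726 -0.3593 -0.4288]
  T[2,:] = [+0.0000 -0.0358 -0.1624 -0.4705 +0.3386 +0.3836]
  T[3,:] = [+0.0000 +0.0962 +0.0091 +0.0146 +0.2051 +0.2376]
  T[4,:] = [+0.0000 -0.0049 +0.2669 +0.3115 -0.2582 +0.0667]
  T[5,:] = [+0.0000 +0.0700 +0.3521 +0.3583 -0.1973 -0.0533]
moduli |λ_i(T)| = 0.8429, 0.2915, 0.1760, 0.0983, 0.0983, 0.0000.
ρ = 0.8429; 0.8429 < 1 ⇒ converges.

yes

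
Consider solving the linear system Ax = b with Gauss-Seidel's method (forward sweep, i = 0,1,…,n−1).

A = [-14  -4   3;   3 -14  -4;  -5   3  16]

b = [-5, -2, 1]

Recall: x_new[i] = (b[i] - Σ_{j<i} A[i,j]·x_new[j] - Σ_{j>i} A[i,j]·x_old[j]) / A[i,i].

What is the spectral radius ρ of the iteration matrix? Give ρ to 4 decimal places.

Diagonal D = diag(-14, -14, 16); L, U strict lower/upper.
Gauss-Seidel: T = -(D+L)⁻¹U, row 0 first, T[0,2] = -(3)/(-14) = +0.2143; later rows by forward substitution.
  T[0,:] = [+0.0000, -0.2857, +0.2143]
  T[1,:] = [+0.0000, -0.0612, -0.2398]
  T[2,:] = [+0.0000, -0.0778, +0.1119]
|eigenvalues of T|: 0.1871, 0.1364, 0.0000.
ρ = 0.1871; 0.1871 < 1: convergent.

0.1871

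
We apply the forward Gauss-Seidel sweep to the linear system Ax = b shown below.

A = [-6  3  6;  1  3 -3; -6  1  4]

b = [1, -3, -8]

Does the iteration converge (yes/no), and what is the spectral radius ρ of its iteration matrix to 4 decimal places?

no, ρ = 1.6275

Let D = diag(-6, 3, 4); L, U the strict triangles.
T_GS = -(D+L)⁻¹U: row 0 first, T[0,2] = -(6)/(-6) = +1.0000; later rows by forward substitution.
  T[0,:] = [+0.0000, +0.5000, +1.0000]
  T[1,:] = [+0.0000, -0.1667, +0.6667]
  T[2,:] = [+0.0000, +0.7917, +1.3333]
moduli |λ_i(T)| = 1.6275, 0.4608, 0.0000.
ρ(T) = max|λ| = 1.6275; 1.6275 > 1: divergent.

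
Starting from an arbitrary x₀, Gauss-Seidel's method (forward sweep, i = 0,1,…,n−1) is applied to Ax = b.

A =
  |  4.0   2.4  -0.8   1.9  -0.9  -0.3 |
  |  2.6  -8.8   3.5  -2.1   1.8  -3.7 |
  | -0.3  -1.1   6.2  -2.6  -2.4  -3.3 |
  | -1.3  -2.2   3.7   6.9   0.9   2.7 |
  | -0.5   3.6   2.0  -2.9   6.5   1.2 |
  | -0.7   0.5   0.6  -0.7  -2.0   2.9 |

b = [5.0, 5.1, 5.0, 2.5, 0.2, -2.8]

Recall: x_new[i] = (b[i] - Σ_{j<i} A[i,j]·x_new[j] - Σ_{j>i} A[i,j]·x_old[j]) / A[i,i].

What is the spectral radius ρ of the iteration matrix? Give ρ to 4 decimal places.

Diagonal D = diag(4, -8.8, 6.2, 6.9, 6.5, 2.9); L, U strict lower/upper.
T_GS = -(D+L)⁻¹U: row 0 first, T[0,4] = -(-0.9)/(4) = +0.2250; later rows by forward substitution.
  T[0,:] = [+0.0000, -0.6000, +0.2000, -0.4750, +0.2250, +0.0750]
  T[1,:] = [+0.0000, -0.1773, +0.4568, -0.3790, +0.2710, -0.3983]
  T[2,:] = [+0.0000, -0.0605, +0.0907, +0.3291, +0.4461, +0.4652]
  T[3,:] = [+0.0000, -0.1371, +0.1347, -0.3868, -0.2408, -0.7536]
  T[4,:] = [+0.0000, +0.0095, -0.2054, -0.1005, -0.3775, -0.4376]
  T[5,:] = [+0.0000, -0.1283, -0.1584, -0.2801, -0.4032, -0.4932]
|eigenvalues of T|: 1.1514, 0.3120, 0.3120, 0.1670, 0.0311, 0.0000.
ρ(T) = max|λ| = 1.1514; 1.1514 > 1 ⇒ diverges.

1.1514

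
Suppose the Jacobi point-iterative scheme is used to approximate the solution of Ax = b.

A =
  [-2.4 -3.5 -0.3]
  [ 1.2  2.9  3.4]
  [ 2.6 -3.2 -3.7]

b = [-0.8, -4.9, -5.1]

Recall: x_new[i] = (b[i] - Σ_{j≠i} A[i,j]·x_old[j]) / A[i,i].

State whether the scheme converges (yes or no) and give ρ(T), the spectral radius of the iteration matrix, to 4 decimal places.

no, ρ = 1.5144

Diagonal D = diag(-2.4, 2.9, -3.7); L, U strict lower/upper.
Jacobi: T = -D⁻¹(L+U), T[0,1] = -(-3.5)/(-2.4) = -1.4583; T[0,0] = 0.
  T[0,:] = [+0.0000 -1.4583 -0.1250]
  T[1,:] = [-0.4138 +0.0000 -1.1724]
  T[2,:] = [+0.7027 -0.8649 +0.0000]
|eigenvalues of T|: 1.5144, 0.8740, 0.8740.
ρ(T) = max|λ| = 1.5144; 1.5144 > 1, so it fails to converge.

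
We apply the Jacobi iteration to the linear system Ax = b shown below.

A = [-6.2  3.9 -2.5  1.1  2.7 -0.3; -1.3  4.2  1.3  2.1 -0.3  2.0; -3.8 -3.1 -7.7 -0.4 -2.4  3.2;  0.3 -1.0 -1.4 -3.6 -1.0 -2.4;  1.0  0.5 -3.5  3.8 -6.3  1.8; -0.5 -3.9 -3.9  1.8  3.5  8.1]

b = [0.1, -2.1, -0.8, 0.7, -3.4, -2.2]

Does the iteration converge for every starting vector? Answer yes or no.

no

Split A = D + L + U, D = diag(-6.2, 4.2, -7.7, -3.6, -6.3, 8.1).
Jacobi: T = -D⁻¹(L+U), T[0,2] = -(-2.5)/(-6.2) = -0.4032; T[0,0] = 0.
  T[0,:] = [+0.0000 +0.6290 -0.4032 +0.1774 +0.4355 -0.0484]
  T[1,:] = [+0.3095 +0.0000 -0.3095 -0.5000 +0.0714 -0.4762]
  T[2,:] = [-0.4935 -0.4026 +0.0000 -0.0519 -0.3117 +0.4156]
  T[3,:] = [+0.0833 -0.2778 -0.3889 +0.0000 -0.2778 -0.6667]
  T[4,:] = [+0.1587 +0.0794 -0.5556 +0.6032 +0.0000 +0.2857]
  T[5,:] = [+0.0617 +0.4815 +0.4815 -0.2222 -0.4321 +0.0000]
moduli |λ_i(T)| = 1.1692, 0.7520, 0.7520, 0.5577, 0.5384, 0.5384.
ρ(T) = max|λ| = 1.1692; 1.1692 > 1 ⇒ diverges.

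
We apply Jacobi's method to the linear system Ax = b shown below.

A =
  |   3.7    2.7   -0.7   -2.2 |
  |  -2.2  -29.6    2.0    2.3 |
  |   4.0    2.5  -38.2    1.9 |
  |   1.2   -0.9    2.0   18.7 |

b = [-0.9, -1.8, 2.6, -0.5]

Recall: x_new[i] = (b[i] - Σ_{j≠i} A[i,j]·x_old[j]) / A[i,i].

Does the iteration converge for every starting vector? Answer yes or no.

yes

Let D = diag(3.7, -29.6, -38.2, 18.7); L, U the strict triangles.
T_J = -D⁻¹(L+U): T[1,3] = -(2.3)/(-29.6) = +0.0777; T[1,1] = 0.
  T[0,:] = [+0.0000, -0.7297, +0.1892, +0.5946]
  T[1,:] = [-0.0743, +0.0000, +0.0676, +0.0777]
  T[2,:] = [+0.1047, +0.0654, +0.0000, +0.0497]
  T[3,:] = [-0.0642, +0.0481, -0.1070, +0.0000]
|λ(T)| sorted: 0.3084, 0.1806, 0.1806, 0.1583.
spectral radius ρ = 0.3084; 0.3084 < 1 ⇒ converges.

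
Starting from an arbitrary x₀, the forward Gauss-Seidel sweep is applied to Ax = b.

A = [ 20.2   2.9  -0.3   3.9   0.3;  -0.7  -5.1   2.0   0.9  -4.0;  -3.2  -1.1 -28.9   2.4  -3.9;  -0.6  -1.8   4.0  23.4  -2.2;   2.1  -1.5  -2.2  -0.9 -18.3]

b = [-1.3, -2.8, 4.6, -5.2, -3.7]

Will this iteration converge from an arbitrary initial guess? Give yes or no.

yes

A = D + L + U where D = diag(20.2, -5.1, -28.9, 23.4, -18.3).
T_GS = -(D+L)⁻¹U: row 0 first, T[0,4] = -(0.3)/(20.2) = -0.0149; later rows by forward substitution.
  T[0,:] = [+0.0000  -0.1436  +0.0149  -0.1931  -0.0149]
  T[1,:] = [+0.0000  +0.0197  +0.3901  +0.2030  -0.7823]
  T[2,:] = [+0.0000  +0.0151  -0.0165  +0.0967  -0.1035]
  T[3,:] = [+0.0000  -0.0048  +0.0332  -0.0059  +0.0512]
  T[4,:] = [+0.0000  -0.0197  -0.0299  -0.0501  +0.0723]
eigenvalue magnitudes: 0.1972, 0.0906, 0.0747, 0.0378, 0.0000.
spectral radius ρ = 0.1972; 0.1972 < 1: convergent.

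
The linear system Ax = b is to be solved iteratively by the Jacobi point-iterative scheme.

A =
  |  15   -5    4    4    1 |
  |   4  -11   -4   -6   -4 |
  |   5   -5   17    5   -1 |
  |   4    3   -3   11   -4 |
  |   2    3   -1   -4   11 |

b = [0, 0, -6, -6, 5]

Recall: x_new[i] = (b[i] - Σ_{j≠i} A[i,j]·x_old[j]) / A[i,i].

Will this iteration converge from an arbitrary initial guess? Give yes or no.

yes

Let D = diag(15, -11, 17, 11, 11); L, U the strict triangles.
T_J = -D⁻¹(L+U): T[4,1] = -(3)/(11) = -0.2727; T[4,4] = 0.
  T[0,:] = [+0.0000  +0.3333  -0.2667  -0.2667  -0.0667]
  T[1,:] = [+0.3636  +0.0000  -0.3636  -0.5455  -0.3636]
  T[2,:] = [-0.2941  +0.2941  +0.0000  -0.2941  +0.0588]
  T[3,:] = [-0.3636  -0.2727  +0.2727  +0.0000  +0.3636]
  T[4,:] = [-0.1818  -0.2727  +0.0909  +0.3636  +0.0000]
|eigenvalues of T|: 0.8239, 0.3539, 0.3539, 0.3439, 0.1797.
ρ(T) = max|λ| = 0.8239; 0.8239 < 1, so it converges for any x₀.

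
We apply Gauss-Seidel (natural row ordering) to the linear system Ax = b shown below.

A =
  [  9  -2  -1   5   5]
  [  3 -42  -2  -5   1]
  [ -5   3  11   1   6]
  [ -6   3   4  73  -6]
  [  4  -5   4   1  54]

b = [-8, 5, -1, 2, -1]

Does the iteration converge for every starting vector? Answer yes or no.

Write A = D+L+U with D = diag(9, -42, 11, 73, 54).
T_GS = -(D+L)⁻¹U: row 0 first, T[0,1] = -(-2)/(9) = +0.2222; later rows by forward substitution.
  T[0,:] = [+0.0000, +0.2222, +0.1111, -0.5556, -0.5556]
  T[1,:] = [+0.0000, +0.0159, -0.0397, -0.1587, -0.0159]
  T[2,:] = [+0.0000, +0.0967, +0.0613, -0.3001, -0.7937]
  T[3,:] = [+0.0000, +0.0123, +0.0074, -0.0227, +0.0807]
  T[4,:] = [+0.0000, -0.0224, -0.0166, +0.0491, +0.0970]
|eigenvalues of T|: 0.1850, 0.0449, 0.0449, 0.0157, 0.0000.
spectral radius ρ = 0.1850; 0.1850 < 1: convergent.

yes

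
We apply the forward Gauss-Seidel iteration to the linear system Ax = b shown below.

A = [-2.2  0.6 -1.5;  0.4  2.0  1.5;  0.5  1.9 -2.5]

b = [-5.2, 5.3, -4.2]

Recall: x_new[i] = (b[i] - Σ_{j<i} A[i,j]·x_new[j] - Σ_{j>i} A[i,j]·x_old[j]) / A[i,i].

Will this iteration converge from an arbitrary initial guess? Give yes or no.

yes

Diagonal D = diag(-2.2, 2, -2.5); L, U strict lower/upper.
Gauss-Seidel: T = -(D+L)⁻¹U, row 0 first, T[0,2] = -(-1.5)/(-2.2) = -0.6818; later rows by forward substitution.
  T[0,:] = [+0.0000  +0.2727  -0.6818]
  T[1,:] = [+0.0000  -0.0545  -0.6136]
  T[2,:] = [+0.0000  +0.0131  -0.6027]
moduli |λ_i(T)| = 0.5877, 0.0696, 0.0000.
ρ = 0.5877; 0.5877 < 1: convergent.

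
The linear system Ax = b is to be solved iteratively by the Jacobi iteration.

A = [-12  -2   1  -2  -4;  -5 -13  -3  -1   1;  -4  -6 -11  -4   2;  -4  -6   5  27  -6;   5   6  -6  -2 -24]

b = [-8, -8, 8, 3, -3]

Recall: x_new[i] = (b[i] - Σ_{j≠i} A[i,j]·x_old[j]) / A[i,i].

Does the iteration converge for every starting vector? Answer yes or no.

Let D = diag(-12, -13, -11, 27, -24); L, U the strict triangles.
Jacobi: T = -D⁻¹(L+U), T[2,4] = -(2)/(-11) = +0.1818; T[2,2] = 0.
  T[0,:] = [+0.0000 -0.1667 +0.0833 -0.1667 -0.3333]
  T[1,:] = [-0.3846 +0.0000 -0.2308 -0.0769 +0.0769]
  T[2,:] = [-0.3636 -0.5455 +0.0000 -0.3636 +0.1818]
  T[3,:] = [+0.1481 +0.2222 -0.1852 +0.0000 +0.2222]
  T[4,:] = [+0.2083 +0.2500 -0.2500 -0.0833 +0.0000]
|λ(T)| sorted: 0.5018, 0.4013, 0.3722, 0.3722, 0.0260.
ρ = 0.5018; 0.5018 < 1: convergent.

yes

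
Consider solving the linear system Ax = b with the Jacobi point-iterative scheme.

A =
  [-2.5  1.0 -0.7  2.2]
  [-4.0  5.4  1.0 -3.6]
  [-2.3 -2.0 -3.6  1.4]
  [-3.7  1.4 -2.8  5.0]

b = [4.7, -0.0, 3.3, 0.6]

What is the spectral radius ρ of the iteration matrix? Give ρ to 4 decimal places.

A = D + L + U where D = diag(-2.5, 5.4, -3.6, 5).
Jacobi T = -D⁻¹(L+U): T[2,3] = -(1.4)/(-3.6) = +0.3889; T[2,2] = 0.
  T[0,:] = [+0.0000, +0.4000, -0.2800, +0.8800]
  T[1,:] = [+0.7407, +0.0000, -0.1852, +0.6667]
  T[2,:] = [-0.6389, -0.5556, +0.0000, +0.3889]
  T[3,:] = [+0.7400, -0.2800, +0.5600, +0.0000]
|eigenvalues of T|: 1.1627, 0.8558, 0.8558, 0.4080.
ρ(T) = max|λ| = 1.1627; 1.1627 > 1 ⇒ diverges.

1.1627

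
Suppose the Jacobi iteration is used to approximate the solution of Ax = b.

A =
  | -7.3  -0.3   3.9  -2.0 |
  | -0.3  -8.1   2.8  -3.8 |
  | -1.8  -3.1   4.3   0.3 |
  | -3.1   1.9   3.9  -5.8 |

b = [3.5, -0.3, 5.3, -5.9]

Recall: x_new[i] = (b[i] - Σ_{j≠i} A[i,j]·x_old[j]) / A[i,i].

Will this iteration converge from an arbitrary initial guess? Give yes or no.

A = D + L + U where D = diag(-7.3, -8.1, 4.3, -5.8).
T_J = -D⁻¹(L+U): T[2,0] = -(-1.8)/(4.3) = +0.4186; T[2,2] = 0.
  T[0,:] = [+0.0000 -0.0411 +0.5342 -0.2740]
  T[1,:] = [-0.0370 +0.0000 +0.3457 -0.4691]
  T[2,:] = [+0.4186 +0.7209 +0.0000 -0.0698]
  T[3,:] = [-0.5345 +0.3276 +0.6724 +0.0000]
|roots of det(T-λI)|: 0.9321, 0.4831, 0.4831, 0.4220.
ρ = 0.9321; 0.9321 < 1, so it converges for any x₀.

yes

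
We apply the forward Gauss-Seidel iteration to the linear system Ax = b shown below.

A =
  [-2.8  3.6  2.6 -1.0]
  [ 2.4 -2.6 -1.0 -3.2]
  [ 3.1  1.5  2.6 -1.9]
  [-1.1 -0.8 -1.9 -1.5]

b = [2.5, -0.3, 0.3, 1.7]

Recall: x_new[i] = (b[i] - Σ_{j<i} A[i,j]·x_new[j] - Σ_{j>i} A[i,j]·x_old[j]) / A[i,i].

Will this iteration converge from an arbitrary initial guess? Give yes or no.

A = D + L + U where D = diag(-2.8, -2.6, 2.6, -1.5).
T_GS = -(D+L)⁻¹U: row 0 first, T[0,1] = -(3.6)/(-2.8) = +1.2857; later rows by forward substitution.
  T[0,:] = [+0.0000 +1.2857 +0.9286 -0.3571]
  T[1,:] = [+0.0000 +1.1868 +0.4725 -1.5604]
  T[2,:] = [+0.0000 -2.2177 -1.3798 +2.0568]
  T[3,:] = [+0.0000 +1.2332 +0.8147 -1.5112]
eigenvalue magnitudes: 1.6353, 0.4385, 0.3696, 0.0000.
spectral radius ρ = 1.6353; 1.6353 > 1, so it fails to converge.

no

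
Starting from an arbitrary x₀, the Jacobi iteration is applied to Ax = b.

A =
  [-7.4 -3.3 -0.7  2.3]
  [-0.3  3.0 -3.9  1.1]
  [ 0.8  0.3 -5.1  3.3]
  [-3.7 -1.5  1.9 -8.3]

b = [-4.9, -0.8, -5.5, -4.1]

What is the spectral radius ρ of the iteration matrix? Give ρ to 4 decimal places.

0.8350

Diagonal D = diag(-7.4, 3, -5.1, -8.3); L, U strict lower/upper.
Jacobi T = -D⁻¹(L+U): T[3,1] = -(-1.5)/(-8.3) = -0.1807; T[3,3] = 0.
  T[0,:] = [+0.0000, -0.4459, -0.0946, +0.3108]
  T[1,:] = [+0.1000, +0.0000, +1.3000, -0.3667]
  T[2,:] = [+0.1569, +0.0588, +0.0000, +0.6471]
  T[3,:] = [-0.4458, -0.1807, +0.2289, +0.0000]
|eigenvalues of T|: 0.8350, 0.6604, 0.6604, 0.4955.
ρ = 0.8350; 0.8350 < 1 ⇒ converges.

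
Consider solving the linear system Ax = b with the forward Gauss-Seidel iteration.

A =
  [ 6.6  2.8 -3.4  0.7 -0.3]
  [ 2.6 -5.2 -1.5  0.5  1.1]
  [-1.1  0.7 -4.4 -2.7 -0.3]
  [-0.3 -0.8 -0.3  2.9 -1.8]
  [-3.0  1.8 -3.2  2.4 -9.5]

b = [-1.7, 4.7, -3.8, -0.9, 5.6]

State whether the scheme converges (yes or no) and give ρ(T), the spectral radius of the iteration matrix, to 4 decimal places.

yes, ρ = 0.5587

A = D + L + U where D = diag(6.6, -5.2, -4.4, 2.9, -9.5).
Gauss-Seidel: T = -(D+L)⁻¹U, row 0 first, T[0,1] = -(2.8)/(6.6) = -0.4242; later rows by forward substitution.
  T[0,:] = [+0.0000 -0.4242 +0.5152 -0.1061 +0.0455]
  T[1,:] = [+0.0000 -0.2121 -0.0309 +0.0431 +0.2343]
  T[2,:] = [+0.0000 +0.0723 -0.1337 -0.5803 -0.0423]
  T[3,:] = [+0.0000 -0.0949 +0.0309 -0.0591 +0.6856]
  T[4,:] = [+0.0000 +0.0454 -0.1157 +0.2222 +0.2175]
|λ(T)| sorted: 0.5587, 0.3411, 0.3411, 0.2264, 0.0000.
spectral radius ρ = 0.5587; 0.5587 < 1: convergent.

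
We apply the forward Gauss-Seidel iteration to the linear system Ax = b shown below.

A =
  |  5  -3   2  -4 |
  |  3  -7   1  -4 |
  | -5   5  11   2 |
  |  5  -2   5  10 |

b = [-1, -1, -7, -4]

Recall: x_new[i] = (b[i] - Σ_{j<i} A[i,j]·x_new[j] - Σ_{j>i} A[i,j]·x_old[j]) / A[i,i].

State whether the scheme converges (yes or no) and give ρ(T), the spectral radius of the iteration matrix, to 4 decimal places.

Write A = D+L+U with D = diag(5, -7, 11, 10).
GS T = -(D+L)⁻¹U: row 0 first, T[0,3] = -(-4)/(5) = +0.8000; later rows by forward substitution.
  T[0,:] = [+0.0000, +0.6000, -0.4000, +0.8000]
  T[1,:] = [+0.0000, +0.2571, -0.0286, -0.2286]
  T[2,:] = [+0.0000, +0.1558, -0.1688, +0.2857]
  T[3,:] = [+0.0000, -0.3265, +0.2787, -0.5886]
|λ(T)| sorted: 0.7960, 0.3258, 0.0300, 0.0000.
spectral radius ρ = 0.7960; 0.7960 < 1, so it converges for any x₀.

yes, ρ = 0.7960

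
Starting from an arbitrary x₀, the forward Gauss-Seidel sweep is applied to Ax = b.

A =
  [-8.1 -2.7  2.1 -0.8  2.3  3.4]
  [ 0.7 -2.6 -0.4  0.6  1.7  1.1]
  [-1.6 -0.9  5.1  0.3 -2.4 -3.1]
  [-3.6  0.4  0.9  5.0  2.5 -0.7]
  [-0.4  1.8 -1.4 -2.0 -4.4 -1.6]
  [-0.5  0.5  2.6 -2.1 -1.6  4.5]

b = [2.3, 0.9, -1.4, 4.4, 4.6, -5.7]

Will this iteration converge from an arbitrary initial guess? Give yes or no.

Let D = diag(-8.1, -2.6, 5.1, 5, -4.4, 4.5); L, U the strict triangles.
GS T = -(D+L)⁻¹U: row 0 first, T[0,5] = -(3.4)/(-8.1) = +0.4198; later rows by forward substitution.
  T[0,:] = [+0.0000, -0.3333, +0.2593, -0.0988, +0.2840, +0.4198]
  T[1,:] = [+0.0000, -0.0897, -0.0840, +0.2042, +0.7303, +0.5361]
  T[2,:] = [+0.0000, -0.1204, +0.0665, -0.0538, +0.6885, +0.8341]
  T[3,:] = [+0.0000, -0.2111, +0.1814, -0.0778, -0.4779, +0.2492]
  T[4,:] = [+0.0000, +0.1279, -0.1616, +0.1450, +0.2711, -0.5612]
  T[5,:] = [+0.0000, -0.0106, +0.0269, +0.0127, -0.5741, -0.5781]
moduli |λ_i(T)| = 0.8595, 0.3240, 0.1031, 0.0461, 0.0461, 0.0000.
spectral radius ρ = 0.8595; 0.8595 < 1 ⇒ converges.

yes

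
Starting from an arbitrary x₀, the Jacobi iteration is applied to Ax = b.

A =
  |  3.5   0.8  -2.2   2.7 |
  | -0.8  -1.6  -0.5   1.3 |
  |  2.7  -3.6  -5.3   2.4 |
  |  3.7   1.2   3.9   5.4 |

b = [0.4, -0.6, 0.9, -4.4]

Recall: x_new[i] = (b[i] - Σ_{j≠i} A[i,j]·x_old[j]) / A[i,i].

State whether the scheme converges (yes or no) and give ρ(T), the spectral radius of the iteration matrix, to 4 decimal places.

Write A = D+L+U with D = diag(3.5, -1.6, -5.3, 5.4).
T_J = -D⁻¹(L+U): T[2,3] = -(2.4)/(-5.3) = +0.4528; T[2,2] = 0.
  T[0,:] = [+0.0000  -0.2286  +0.6286  -0.7714]
  T[1,:] = [-0.5000  +0.0000  -0.3125  +0.8125]
  T[2,:] = [+0.5094  -0.6792  +0.0000  +0.4528]
  T[3,:] = [-0.6852  -0.2222  -0.7222  +0.0000]
moduli |λ_i(T)| = 1.2638, 0.7299, 0.7299, 0.6838.
ρ(T) = max|λ| = 1.2638; 1.2638 > 1 ⇒ diverges.

no, ρ = 1.2638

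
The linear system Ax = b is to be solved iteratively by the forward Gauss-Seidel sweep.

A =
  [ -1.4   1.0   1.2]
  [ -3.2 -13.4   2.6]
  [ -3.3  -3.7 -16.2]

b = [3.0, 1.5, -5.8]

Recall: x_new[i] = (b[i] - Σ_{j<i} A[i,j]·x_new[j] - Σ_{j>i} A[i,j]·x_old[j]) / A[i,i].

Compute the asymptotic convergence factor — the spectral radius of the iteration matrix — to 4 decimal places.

Let D = diag(-1.4, -13.4, -16.2); L, U the strict triangles.
T_GS = -(D+L)⁻¹U: row 0 first, T[0,1] = -(1)/(-1.4) = +0.7143; later rows by forward substitution.
  T[0,:] = [+0.0000, +0.7143, +0.8571]
  T[1,:] = [+0.0000, -0.1706, -0.0107]
  T[2,:] = [+0.0000, -0.1065, -0.1722]
eigenvalue magnitudes: 0.2051, 0.1377, 0.0000.
ρ = 0.2051; 0.2051 < 1: convergent.

0.2051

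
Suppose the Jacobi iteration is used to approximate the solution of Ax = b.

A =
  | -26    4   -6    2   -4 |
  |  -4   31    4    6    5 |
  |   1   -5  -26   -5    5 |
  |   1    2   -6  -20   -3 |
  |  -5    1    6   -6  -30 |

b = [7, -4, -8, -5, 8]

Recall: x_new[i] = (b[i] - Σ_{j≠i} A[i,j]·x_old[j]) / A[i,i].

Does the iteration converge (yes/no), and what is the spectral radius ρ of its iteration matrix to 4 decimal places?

A = D + L + U where D = diag(-26, 31, -26, -20, -30).
T_J = -D⁻¹(L+U): T[2,3] = -(-5)/(-26) = -0.1923; T[2,2] = 0.
  T[0,:] = [+0.0000, +0.1538, -0.2308, +0.0769, -0.1538]
  T[1,:] = [+0.1290, +0.0000, -0.1290, -0.1935, -0.1613]
  T[2,:] = [+0.0385, -0.1923, +0.0000, -0.1923, +0.1923]
  T[3,:] = [+0.0500, +0.1000, -0.3000, +0.0000, -0.1500]
  T[4,:] = [-0.1667, +0.0333, +0.2000, -0.2000, +0.0000]
|λ(T)| sorted: 0.5049, 0.2941, 0.1694, 0.1694, 0.0112.
ρ = 0.5049; 0.5049 < 1: convergent.

yes, ρ = 0.5049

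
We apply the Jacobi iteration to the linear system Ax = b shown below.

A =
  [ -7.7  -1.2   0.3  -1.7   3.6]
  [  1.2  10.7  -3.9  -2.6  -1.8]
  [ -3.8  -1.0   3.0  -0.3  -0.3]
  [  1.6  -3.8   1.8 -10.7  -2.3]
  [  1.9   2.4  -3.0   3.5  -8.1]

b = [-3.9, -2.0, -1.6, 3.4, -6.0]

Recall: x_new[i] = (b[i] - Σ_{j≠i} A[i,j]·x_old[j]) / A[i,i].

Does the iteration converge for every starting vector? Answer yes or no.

Write A = D+L+U with D = diag(-7.7, 10.7, 3, -10.7, -8.1).
T_J = -D⁻¹(L+U): T[3,0] = -(1.6)/(-10.7) = +0.1495; T[3,3] = 0.
  T[0,:] = [+0.0000  -0.1558  +0.0390  -0.2208  +0.4675]
  T[1,:] = [-0.1121  +0.0000  +0.3645  +0.2430  +0.1682]
  T[2,:] = [+1.2667  +0.3333  +0.0000  +0.1000  +0.1000]
  T[3,:] = [+0.1495  -0.3551  +0.1682  +0.0000  -0.2150]
  T[4,:] = [+0.2346  +0.2963  -0.3704  +0.4321  +0.0000]
eigenvalue magnitudes: 0.9004, 0.5592, 0.5592, 0.4670, 0.4670.
ρ(T) = max|λ| = 0.9004; 0.9004 < 1: convergent.

yes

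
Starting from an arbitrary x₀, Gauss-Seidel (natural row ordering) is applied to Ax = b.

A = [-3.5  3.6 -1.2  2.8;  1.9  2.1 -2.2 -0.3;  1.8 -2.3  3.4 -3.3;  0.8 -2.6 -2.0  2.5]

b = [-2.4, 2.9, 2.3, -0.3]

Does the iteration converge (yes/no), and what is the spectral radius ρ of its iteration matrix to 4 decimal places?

no, ρ = 1.5185

Diagonal D = diag(-3.5, 2.1, 3.4, 2.5); L, U strict lower/upper.
Gauss-Seidel: T = -(D+L)⁻¹U, row 0 first, T[0,1] = -(3.6)/(-3.5) = +1.0286; later rows by forward substitution.
  T[0,:] = [+0.0000 +1.0286 -0.3429 +0.8000]
  T[1,:] = [+0.0000 -0.9306 +1.3578 -0.5810]
  T[2,:] = [+0.0000 -1.1741 +1.1000 +0.1541]
  T[3,:] = [+0.0000 -2.2362 +2.4019 -0.7369]
|eigenvalues of T|: 1.5185, 0.5508, 0.4002, 0.0000.
ρ(T) = max|λ| = 1.5185; 1.5185 > 1 ⇒ diverges.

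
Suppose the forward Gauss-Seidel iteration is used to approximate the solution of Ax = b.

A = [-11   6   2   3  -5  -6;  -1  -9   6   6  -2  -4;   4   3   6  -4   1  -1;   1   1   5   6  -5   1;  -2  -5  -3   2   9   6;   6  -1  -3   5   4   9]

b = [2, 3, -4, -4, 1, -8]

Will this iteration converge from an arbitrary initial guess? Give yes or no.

no

Let D = diag(-11, -9, 6, 6, 9, 9); L, U the strict triangles.
Gauss-Seidel: T = -(D+L)⁻¹U, row 0 first, T[0,2] = -(2)/(-11) = +0.1818; later rows by forward substitution.
  T[0,:] = [+0.0000, +0.5455, +0.1818, +0.2727, -0.4545, -0.5455]
  T[1,:] = [+0.0000, -0.0606, +0.6465, +0.6364, -0.1717, -0.3838]
  T[2,:] = [+0.0000, -0.3333, -0.4444, +0.1667, +0.2222, +0.7222]
  T[3,:] = [+0.0000, +0.1970, +0.2323, -0.2904, +0.7525, -0.6136]
  T[4,:] = [+0.0000, -0.0673, +0.1998, +0.5342, -0.2896, -0.6240]
  T[5,:] = [+0.0000, -0.5610, -0.4154, -0.1317, +0.0686, +1.1800]
|roots of det(T-λI)|: 1.2796, 1.0319, 0.4389, 0.4389, 0.3530, 0.0000.
ρ(T) = max|λ| = 1.2796; 1.2796 > 1: divergent.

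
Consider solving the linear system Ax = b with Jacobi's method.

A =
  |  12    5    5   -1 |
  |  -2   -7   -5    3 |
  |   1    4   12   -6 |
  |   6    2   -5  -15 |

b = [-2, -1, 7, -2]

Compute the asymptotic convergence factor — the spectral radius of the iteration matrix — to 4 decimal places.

Diagonal D = diag(12, -7, 12, -15); L, U strict lower/upper.
Jacobi: T = -D⁻¹(L+U), T[2,0] = -(1)/(12) = -0.0833; T[2,2] = 0.
  T[0,:] = [+0.0000  -0.4167  -0.4167  +0.0833]
  T[1,:] = [-0.2857  +0.0000  -0.7143  +0.4286]
  T[2,:] = [-0.0833  -0.3333  +0.0000  +0.5000]
  T[3,:] = [+0.4000  +0.1333  -0.3333  +0.0000]
|eigenvalues of T|: 0.8425, 0.5015, 0.4723, 0.4723.
ρ = 0.8425; 0.8425 < 1 ⇒ converges.

0.8425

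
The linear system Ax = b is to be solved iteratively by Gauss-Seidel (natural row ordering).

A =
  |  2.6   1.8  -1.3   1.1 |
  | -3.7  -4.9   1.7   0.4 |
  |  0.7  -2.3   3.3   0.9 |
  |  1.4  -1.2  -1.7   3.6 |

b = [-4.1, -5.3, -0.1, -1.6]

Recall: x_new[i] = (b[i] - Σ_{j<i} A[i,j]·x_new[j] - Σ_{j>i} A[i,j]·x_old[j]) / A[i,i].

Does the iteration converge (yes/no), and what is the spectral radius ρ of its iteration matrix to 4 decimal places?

Write A = D+L+U with D = diag(2.6, -4.9, 3.3, 3.6).
T_GS = -(D+L)⁻¹U: row 0 first, T[0,1] = -(1.8)/(2.6) = -0.6923; later rows by forward substitution.
  T[0,:] = [+0.0000  -0.6923  +0.5000  -0.4231]
  T[1,:] = [+0.0000  +0.5228  -0.0306  +0.4011]
  T[2,:] = [+0.0000  +0.5112  -0.1274  +0.0966]
  T[3,:] = [+0.0000  +0.6849  -0.2648  +0.3438]
eigenvalue magnitudes: 0.8913, 0.2614, 0.1093, 0.0000.
spectral radius ρ = 0.8913; 0.8913 < 1 ⇒ converges.

yes, ρ = 0.8913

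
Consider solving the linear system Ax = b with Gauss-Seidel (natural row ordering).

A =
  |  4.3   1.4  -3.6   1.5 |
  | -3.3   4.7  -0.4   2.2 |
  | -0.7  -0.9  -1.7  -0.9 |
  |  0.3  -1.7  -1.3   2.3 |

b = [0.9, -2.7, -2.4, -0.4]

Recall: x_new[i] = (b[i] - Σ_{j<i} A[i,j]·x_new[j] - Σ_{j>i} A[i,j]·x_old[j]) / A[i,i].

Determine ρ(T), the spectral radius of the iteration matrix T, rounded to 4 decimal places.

0.9317

Write A = D+L+U with D = diag(4.3, 4.7, -1.7, 2.3).
GS T = -(D+L)⁻¹U: row 0 first, T[0,3] = -(1.5)/(4.3) = -0.3488; later rows by forward substitution.
  T[0,:] = [+0.0000  -0.3256  +0.8372  -0.3488]
  T[1,:] = [+0.0000  -0.2286  +0.6729  -0.7130]
  T[2,:] = [+0.0000  +0.2551  -0.7010  -0.0083]
  T[3,:] = [+0.0000  +0.0177  -0.0080  -0.4862]
|roots of det(T-λI)|: 0.9317, 0.4798, 0.0043, 0.0000.
spectral radius ρ = 0.9317; 0.9317 < 1, so it converges for any x₀.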